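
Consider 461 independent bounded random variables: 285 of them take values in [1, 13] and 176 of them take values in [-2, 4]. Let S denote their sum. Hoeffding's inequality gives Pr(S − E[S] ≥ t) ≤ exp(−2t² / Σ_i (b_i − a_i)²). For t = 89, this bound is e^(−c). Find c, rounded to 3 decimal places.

0.334

Σ(b_i − a_i)² = 285·12² + 176·6² = 47376.
c = 2t² / 47376 = 2·89² / 47376 = 0.3344.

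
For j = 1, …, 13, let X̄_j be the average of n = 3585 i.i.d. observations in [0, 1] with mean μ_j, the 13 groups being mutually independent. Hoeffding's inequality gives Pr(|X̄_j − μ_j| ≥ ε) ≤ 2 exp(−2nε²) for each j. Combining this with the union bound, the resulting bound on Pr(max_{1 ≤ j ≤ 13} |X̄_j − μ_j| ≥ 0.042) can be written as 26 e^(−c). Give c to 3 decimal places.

Union bound over the 13 events: Pr(max_{1 ≤ j ≤ 13} |X̄_j − μ_j| ≥ 0.042) ≤ 13·2·exp(−2nε²) = 26 exp(−2·3585·0.042²).
So c = 2·3585·0.042² = 12.6479.

12.648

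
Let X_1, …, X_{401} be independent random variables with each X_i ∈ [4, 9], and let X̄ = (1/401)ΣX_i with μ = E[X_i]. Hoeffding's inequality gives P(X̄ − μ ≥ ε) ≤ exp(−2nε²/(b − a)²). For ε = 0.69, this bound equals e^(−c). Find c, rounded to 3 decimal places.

c = 2nε²/(b − a)² = 2·401·0.69² / 5² = 15.2733.

15.273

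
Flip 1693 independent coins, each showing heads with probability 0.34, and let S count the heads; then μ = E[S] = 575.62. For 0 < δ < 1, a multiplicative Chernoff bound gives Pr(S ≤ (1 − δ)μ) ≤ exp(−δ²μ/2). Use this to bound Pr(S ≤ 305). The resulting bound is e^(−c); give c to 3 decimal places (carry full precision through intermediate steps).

Write 305 = (1 − δ)μ, so δ = 1 − 305/575.62 = 0.4701365…
Then the exponent is δ²μ/2 = (μ − 305)²/(2μ) = 63.614176.

63.614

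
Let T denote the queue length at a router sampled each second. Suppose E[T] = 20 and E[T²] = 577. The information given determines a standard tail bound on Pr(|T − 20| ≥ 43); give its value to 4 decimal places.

The first two moments determine the variance, so Chebyshev's inequality is the sharpest standard bound available.
Var(T) = E[T²] − (E[T])² = 577 − 400 = 177.
Chebyshev's inequality: Pr(|T − μ| ≥ t) ≤ Var(T)/t² = 177/1849 = 0.0957.

0.0957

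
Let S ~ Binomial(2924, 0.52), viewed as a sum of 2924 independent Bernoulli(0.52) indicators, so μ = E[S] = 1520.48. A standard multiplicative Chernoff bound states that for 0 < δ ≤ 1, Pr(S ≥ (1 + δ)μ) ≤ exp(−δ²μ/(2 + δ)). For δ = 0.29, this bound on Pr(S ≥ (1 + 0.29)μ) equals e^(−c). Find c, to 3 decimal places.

c = δ²μ/(2 + δ) = 0.29²·1520.48/(2 + 0.29) = 55.8395.

55.839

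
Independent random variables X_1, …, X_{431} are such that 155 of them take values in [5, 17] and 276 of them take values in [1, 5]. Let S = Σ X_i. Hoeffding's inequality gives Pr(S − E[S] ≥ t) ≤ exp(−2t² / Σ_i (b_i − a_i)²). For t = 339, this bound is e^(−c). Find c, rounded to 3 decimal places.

Σ(b_i − a_i)² = 155·12² + 276·4² = 26736.
c = 2t² / 26736 = 2·339² / 26736 = 8.5967.

8.597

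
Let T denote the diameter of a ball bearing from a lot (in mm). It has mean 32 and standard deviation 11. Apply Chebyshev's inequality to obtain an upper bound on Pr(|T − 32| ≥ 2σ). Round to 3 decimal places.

Chebyshev: Pr(|T − μ| ≥ t) ≤ Var(T)/t².
Var(T) = σ² = 11² = 121.
t = 2·11 = 22.
Bound = 121 / 484 = 0.2500.

0.250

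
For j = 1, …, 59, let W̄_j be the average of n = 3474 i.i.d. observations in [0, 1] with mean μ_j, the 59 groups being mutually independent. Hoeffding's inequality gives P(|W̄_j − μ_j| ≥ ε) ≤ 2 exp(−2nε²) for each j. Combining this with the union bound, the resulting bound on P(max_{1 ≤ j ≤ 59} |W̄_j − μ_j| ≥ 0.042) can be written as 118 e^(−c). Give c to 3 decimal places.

12.256

Union bound over the 59 events: P(max_{1 ≤ j ≤ 59} |W̄_j − μ_j| ≥ 0.042) ≤ 59·2·exp(−2nε²) = 118 exp(−2·3474·0.042²).
So c = 2·3474·0.042² = 12.2563.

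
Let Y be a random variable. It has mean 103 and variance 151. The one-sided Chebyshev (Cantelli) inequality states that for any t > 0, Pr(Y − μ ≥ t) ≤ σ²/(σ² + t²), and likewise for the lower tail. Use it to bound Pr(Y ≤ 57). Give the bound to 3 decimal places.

0.067

Here σ² = 151 and t = 46, so σ² + t² = 2267.
Cantelli's bound: 151/2267 = 0.0666.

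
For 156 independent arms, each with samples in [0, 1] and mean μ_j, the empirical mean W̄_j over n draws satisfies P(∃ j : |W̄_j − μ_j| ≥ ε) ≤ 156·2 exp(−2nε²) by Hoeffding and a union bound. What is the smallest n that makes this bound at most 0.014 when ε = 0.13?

Need 2·156·exp(−2nε²) ≤ 0.014, i.e. exp(−2nε²) ≤ 0.014/312.
So 2nε² ≥ ln(312/0.014) = 10.011701.
Hence n ≥ 10.011701/(2·0.13²) = 296.204.
The smallest integer n is 297.

297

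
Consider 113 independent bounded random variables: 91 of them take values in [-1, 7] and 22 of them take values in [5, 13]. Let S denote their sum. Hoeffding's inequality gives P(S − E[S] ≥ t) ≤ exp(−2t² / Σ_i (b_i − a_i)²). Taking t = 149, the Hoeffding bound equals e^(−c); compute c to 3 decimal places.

6.140

Σ(b_i − a_i)² = 91·8² + 22·8² = 7232.
c = 2t² / 7232 = 2·149² / 7232 = 6.1397.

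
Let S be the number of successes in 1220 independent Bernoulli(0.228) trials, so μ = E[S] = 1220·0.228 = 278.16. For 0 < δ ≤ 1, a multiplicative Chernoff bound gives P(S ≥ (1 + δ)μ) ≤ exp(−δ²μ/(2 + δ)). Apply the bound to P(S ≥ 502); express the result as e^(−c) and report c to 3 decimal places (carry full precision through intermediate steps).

64.223

Write 502 = (1 + δ)μ, so δ = 502/278.16 − 1 = 0.8047167…
Then the exponent is δ²μ/(2 + δ) = (502 − μ)² / (μ·(2 + δ)) = 64.223167.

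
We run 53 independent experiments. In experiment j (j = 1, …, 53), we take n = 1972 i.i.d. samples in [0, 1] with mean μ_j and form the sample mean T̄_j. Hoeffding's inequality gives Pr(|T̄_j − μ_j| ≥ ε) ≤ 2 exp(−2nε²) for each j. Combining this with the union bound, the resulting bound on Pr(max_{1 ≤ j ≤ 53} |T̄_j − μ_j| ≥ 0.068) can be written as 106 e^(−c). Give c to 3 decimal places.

Union bound over the 53 events: Pr(max_{1 ≤ j ≤ 53} |T̄_j − μ_j| ≥ 0.068) ≤ 53·2·exp(−2nε²) = 106 exp(−2·1972·0.068²).
So c = 2·1972·0.068² = 18.2371.

18.237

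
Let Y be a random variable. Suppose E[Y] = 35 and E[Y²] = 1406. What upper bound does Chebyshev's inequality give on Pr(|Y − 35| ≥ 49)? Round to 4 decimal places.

Var(Y) = E[Y²] − (E[Y])² = 1406 − 1225 = 181.
Chebyshev's inequality: Pr(|Y − μ| ≥ t) ≤ Var(Y)/t² = 181/2401 = 0.0754.

0.0754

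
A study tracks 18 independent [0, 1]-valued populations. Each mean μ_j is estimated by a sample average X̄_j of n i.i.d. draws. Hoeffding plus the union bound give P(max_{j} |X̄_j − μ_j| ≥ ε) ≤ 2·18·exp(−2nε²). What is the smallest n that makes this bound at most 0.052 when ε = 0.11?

Need 2·18·exp(−2nε²) ≤ 0.052, i.e. exp(−2nε²) ≤ 0.052/36.
So 2nε² ≥ ln(36/0.052) = 6.540030.
Hence n ≥ 6.540030/(2·0.11²) = 270.249.
The smallest integer n is 271.

271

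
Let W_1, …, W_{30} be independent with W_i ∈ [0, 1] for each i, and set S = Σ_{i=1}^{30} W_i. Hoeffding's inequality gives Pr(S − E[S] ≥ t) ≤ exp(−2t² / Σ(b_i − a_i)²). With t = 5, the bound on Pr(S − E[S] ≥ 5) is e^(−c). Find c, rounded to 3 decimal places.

1.667

Σ(b_i − a_i)² = 30·(1)² = 30.
c = 2t²/30 = 2·5²/30 = 1.6667.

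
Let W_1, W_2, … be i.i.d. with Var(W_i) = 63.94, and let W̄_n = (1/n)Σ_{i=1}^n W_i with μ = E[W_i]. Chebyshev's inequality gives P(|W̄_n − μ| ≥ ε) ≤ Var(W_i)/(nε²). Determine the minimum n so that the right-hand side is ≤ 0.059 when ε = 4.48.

Require 63.94/(n·4.48²) ≤ 0.059, i.e. n ≥ 63.94/(0.059·4.48²) = 53.996.
The smallest integer n is 54.

54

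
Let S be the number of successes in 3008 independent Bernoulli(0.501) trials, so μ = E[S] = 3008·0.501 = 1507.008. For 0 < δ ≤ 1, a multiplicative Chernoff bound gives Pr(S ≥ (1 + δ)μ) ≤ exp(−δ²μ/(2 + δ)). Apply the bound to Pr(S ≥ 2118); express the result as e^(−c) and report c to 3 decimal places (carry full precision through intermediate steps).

102.982

Write 2118 = (1 + δ)μ, so δ = 2118/1507.008 − 1 = 0.4054338…
Then the exponent is δ²μ/(2 + δ) = (2118 − μ)² / (μ·(2 + δ)) = 102.982179.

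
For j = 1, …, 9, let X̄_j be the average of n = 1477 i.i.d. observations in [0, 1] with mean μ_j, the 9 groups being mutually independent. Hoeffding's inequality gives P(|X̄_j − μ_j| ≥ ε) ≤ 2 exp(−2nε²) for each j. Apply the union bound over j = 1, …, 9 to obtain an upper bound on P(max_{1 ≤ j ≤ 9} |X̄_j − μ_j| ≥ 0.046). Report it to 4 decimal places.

0.0347

Per-experiment Hoeffding bound: 2·exp(−2·1477·0.046²) = 2·exp(−6.25066) = 0.0038583.
Union bound over 9 events: 9·0.0038583 = 0.03473.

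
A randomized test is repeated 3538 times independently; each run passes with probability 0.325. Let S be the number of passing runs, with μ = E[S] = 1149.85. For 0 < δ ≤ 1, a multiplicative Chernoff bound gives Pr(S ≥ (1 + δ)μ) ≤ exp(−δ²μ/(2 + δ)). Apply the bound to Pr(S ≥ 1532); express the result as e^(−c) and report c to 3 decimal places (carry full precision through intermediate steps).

54.454

Write 1532 = (1 + δ)μ, so δ = 1532/1149.85 − 1 = 0.3323477…
Then the exponent is δ²μ/(2 + δ) = (1532 − μ)² / (μ·(2 + δ)) = 54.454434.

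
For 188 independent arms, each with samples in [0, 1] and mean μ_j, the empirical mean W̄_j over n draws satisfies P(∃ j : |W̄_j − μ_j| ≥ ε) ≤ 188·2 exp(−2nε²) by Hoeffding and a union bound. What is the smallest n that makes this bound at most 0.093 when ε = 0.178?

Need 2·188·exp(−2nε²) ≤ 0.093, i.e. exp(−2nε²) ≤ 0.093/376.
So 2nε² ≥ ln(376/0.093) = 8.304745.
Hence n ≥ 8.304745/(2·0.178²) = 131.056.
The smallest integer n is 132.

132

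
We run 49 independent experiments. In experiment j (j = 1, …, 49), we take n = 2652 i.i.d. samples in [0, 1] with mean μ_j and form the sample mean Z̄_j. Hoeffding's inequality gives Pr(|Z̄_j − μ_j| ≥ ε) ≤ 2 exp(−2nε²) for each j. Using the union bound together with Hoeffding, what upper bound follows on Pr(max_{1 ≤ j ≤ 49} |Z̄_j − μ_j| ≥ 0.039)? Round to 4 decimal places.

0.0307

Per-experiment Hoeffding bound: 2·exp(−2·2652·0.039²) = 2·exp(−8.06738) = 0.00062721.
Union bound over 49 events: 49·0.00062721 = 0.03073.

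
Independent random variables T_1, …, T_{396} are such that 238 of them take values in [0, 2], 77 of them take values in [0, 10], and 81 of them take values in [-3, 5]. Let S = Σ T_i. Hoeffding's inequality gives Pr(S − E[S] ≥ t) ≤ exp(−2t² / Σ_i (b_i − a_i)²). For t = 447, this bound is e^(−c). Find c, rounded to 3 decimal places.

28.882

Σ(b_i − a_i)² = 238·2² + 77·10² + 81·8² = 13836.
c = 2t² / 13836 = 2·447² / 13836 = 28.8825.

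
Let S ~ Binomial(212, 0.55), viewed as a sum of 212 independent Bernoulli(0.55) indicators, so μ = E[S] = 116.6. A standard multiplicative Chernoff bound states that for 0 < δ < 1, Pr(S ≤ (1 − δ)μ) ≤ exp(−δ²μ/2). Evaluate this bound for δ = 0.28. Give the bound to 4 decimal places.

Exponent = δ²μ/2 = 0.28²·116.6/2 = 4.5707.
Bound = exp(−4.5707) = 0.01035.

0.0104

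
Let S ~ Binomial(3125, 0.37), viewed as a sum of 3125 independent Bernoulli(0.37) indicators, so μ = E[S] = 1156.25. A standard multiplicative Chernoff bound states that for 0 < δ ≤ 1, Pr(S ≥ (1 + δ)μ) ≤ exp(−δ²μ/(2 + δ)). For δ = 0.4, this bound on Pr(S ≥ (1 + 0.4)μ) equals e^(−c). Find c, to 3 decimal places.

c = δ²μ/(2 + δ) = 0.4²·1156.25/(2 + 0.4) = 77.0833.

77.083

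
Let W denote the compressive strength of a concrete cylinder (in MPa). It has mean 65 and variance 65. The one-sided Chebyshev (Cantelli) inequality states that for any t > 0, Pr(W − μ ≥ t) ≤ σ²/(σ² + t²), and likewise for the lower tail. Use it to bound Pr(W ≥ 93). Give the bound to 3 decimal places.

0.077

Here σ² = 65 and t = 28, so σ² + t² = 849.
Cantelli's bound: 65/849 = 0.0766.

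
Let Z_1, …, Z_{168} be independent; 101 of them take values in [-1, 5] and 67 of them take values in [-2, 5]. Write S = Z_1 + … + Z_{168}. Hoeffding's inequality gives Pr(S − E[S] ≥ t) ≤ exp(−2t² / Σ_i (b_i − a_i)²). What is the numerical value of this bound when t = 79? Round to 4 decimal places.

0.1646

Σ(b_i − a_i)² = 101·6² + 67·7² = 6919.
Exponent = 2·79² / 6919 = 1.80402.
Bound = exp(−1.80402) = 0.16464.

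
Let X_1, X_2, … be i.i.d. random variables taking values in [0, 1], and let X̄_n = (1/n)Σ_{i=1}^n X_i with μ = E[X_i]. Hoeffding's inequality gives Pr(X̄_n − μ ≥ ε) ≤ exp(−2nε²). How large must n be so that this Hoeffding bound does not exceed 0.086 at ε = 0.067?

274

Require exp(−2nε²) ≤ 0.086, i.e. 2nε² ≥ ln(1/0.086) = 2.453408.
So n ≥ 2.453408 / (2·0.067²) = 273.269.
The smallest integer n is 274.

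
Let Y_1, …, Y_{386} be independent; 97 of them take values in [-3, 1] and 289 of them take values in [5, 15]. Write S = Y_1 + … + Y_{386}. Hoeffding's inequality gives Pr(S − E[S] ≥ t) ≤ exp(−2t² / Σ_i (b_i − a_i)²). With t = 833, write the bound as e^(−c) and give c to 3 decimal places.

Σ(b_i − a_i)² = 97·4² + 289·10² = 30452.
c = 2t² / 30452 = 2·833² / 30452 = 45.5726.

45.573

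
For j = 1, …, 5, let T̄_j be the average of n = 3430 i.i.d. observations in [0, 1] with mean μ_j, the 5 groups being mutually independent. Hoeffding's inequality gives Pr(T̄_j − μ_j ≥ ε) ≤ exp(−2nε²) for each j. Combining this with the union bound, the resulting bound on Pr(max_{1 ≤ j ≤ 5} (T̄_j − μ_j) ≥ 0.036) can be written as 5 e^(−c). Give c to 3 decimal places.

Union bound over the 5 events: Pr(max_{1 ≤ j ≤ 5} (T̄_j − μ_j) ≥ 0.036) ≤ 5·exp(−2nε²) = 5 exp(−2·3430·0.036²).
So c = 2·3430·0.036² = 8.8906.

8.891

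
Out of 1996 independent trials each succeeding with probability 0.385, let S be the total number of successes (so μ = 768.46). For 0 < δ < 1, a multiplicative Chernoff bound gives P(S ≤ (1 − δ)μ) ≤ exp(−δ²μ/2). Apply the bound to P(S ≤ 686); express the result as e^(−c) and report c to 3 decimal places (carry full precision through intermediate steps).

4.424

Write 686 = (1 − δ)μ, so δ = 1 − 686/768.46 = 0.1073055…
Then the exponent is δ²μ/2 = (μ − 686)²/(2μ) = 4.424207.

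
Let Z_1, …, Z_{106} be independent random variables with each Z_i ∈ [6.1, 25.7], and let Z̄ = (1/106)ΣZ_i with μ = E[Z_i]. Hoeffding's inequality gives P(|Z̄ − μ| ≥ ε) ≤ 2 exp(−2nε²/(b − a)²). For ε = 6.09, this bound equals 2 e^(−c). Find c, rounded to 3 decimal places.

c = 2nε²/(b − a)² = 2·106·6.09² / 19.6² = 20.4672.

20.467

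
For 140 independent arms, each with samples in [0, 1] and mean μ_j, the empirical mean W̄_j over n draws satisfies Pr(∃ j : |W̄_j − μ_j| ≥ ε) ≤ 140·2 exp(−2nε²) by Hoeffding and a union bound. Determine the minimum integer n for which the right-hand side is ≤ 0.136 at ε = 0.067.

Need 2·140·exp(−2nε²) ≤ 0.136, i.e. exp(−2nε²) ≤ 0.136/280.
So 2nε² ≥ ln(280/0.136) = 7.629890.
Hence n ≥ 7.629890/(2·0.067²) = 849.843.
The smallest integer n is 850.

850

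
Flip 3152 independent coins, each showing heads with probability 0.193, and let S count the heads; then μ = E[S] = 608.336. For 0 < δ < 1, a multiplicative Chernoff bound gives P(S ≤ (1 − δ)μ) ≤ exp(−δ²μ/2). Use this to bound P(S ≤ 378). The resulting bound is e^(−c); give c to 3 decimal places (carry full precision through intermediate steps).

43.606

Write 378 = (1 − δ)μ, so δ = 1 − 378/608.336 = 0.3786329…
Then the exponent is δ²μ/2 = (μ − 378)²/(2μ) = 43.606389.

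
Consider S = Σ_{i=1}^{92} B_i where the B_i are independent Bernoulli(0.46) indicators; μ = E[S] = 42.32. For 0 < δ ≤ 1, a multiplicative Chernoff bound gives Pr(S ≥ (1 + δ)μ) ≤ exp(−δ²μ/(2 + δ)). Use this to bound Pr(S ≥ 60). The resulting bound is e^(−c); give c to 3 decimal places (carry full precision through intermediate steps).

Write 60 = (1 + δ)μ, so δ = 60/42.32 − 1 = 0.4177694…
Then the exponent is δ²μ/(2 + δ) = (60 − μ)² / (μ·(2 + δ)) = 3.054949.

3.055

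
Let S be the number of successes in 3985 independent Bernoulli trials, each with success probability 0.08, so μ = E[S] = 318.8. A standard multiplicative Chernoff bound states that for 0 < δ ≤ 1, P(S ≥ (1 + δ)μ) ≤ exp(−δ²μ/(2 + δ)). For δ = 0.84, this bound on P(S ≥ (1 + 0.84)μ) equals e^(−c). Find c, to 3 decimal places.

79.206

c = δ²μ/(2 + δ) = 0.84²·318.8/(2 + 0.84) = 79.2061.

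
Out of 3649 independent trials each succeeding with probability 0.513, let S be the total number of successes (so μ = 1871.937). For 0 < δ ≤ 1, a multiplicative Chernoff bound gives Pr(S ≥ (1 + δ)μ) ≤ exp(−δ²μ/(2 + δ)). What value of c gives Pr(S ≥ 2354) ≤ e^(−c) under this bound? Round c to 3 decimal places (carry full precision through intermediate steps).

Write 2354 = (1 + δ)μ, so δ = 2354/1871.937 − 1 = 0.257521…
Then the exponent is δ²μ/(2 + δ) = (2354 − μ)² / (μ·(2 + δ)) = 54.990109.

54.990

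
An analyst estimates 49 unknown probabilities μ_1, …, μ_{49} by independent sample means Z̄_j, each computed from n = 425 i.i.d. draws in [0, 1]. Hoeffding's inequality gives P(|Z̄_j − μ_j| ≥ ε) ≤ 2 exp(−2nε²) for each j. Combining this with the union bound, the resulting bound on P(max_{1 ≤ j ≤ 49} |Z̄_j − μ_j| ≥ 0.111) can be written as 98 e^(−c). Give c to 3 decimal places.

Union bound over the 49 events: P(max_{1 ≤ j ≤ 49} |Z̄_j − μ_j| ≥ 0.111) ≤ 49·2·exp(−2nε²) = 98 exp(−2·425·0.111²).
So c = 2·425·0.111² = 10.4728.

10.473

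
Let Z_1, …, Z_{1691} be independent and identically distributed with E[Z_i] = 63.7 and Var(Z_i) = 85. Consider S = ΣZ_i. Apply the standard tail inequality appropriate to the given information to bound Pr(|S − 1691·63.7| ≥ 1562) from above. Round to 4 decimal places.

With mean and variance of each term known, Chebyshev's inequality bounds the deviation of the sum (or sample mean).
Var(S) = n·Var(Z_i) = 1691·85 = 143735.
Chebyshev: Pr(|S − 1691·63.7| ≥ 1562) ≤ Var(S)/1562² = 143735/2439844 = 0.0589.

0.0589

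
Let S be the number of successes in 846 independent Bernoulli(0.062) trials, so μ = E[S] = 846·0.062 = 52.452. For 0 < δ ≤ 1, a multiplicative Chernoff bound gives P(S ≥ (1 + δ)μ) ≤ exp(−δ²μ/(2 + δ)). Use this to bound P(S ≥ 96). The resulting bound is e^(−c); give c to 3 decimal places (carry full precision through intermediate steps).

12.775

Write 96 = (1 + δ)μ, so δ = 96/52.452 − 1 = 0.8302448…
Then the exponent is δ²μ/(2 + δ) = (96 − μ)² / (μ·(2 + δ)) = 12.774690.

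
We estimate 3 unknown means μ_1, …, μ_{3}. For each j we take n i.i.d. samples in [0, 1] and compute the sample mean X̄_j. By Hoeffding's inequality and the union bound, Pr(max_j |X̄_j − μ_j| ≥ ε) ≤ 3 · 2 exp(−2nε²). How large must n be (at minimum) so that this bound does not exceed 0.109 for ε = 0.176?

65

Need 2·3·exp(−2nε²) ≤ 0.109, i.e. exp(−2nε²) ≤ 0.109/6.
So 2nε² ≥ ln(6/0.109) = 4.008167.
Hence n ≥ 4.008167/(2·0.176²) = 64.698.
The smallest integer n is 65.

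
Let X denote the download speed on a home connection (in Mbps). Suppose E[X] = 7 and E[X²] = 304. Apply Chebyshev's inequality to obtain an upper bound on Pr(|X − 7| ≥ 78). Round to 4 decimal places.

Var(X) = E[X²] − (E[X])² = 304 − 49 = 255.
Chebyshev's inequality: Pr(|X − μ| ≥ t) ≤ Var(X)/t² = 255/6084 = 0.0419.

0.0419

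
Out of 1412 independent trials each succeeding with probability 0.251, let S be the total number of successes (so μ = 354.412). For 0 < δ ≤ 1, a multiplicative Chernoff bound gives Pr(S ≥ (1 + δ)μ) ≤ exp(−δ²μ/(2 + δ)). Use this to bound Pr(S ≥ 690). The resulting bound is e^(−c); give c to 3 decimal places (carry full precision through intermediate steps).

107.830

Write 690 = (1 + δ)μ, so δ = 690/354.412 − 1 = 0.9468867…
Then the exponent is δ²μ/(2 + δ) = (690 − μ)² / (μ·(2 + δ)) = 107.830344.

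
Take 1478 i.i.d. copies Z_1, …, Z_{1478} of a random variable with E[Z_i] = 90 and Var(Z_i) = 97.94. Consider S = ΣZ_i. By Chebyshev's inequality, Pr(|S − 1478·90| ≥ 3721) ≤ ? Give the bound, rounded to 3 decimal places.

Var(S) = n·Var(Z_i) = 1478·97.94 = 144755.32.
Chebyshev: Pr(|S − 1478·90| ≥ 3721) ≤ Var(S)/3721² = 144755.32/13845841 = 0.0105.

0.010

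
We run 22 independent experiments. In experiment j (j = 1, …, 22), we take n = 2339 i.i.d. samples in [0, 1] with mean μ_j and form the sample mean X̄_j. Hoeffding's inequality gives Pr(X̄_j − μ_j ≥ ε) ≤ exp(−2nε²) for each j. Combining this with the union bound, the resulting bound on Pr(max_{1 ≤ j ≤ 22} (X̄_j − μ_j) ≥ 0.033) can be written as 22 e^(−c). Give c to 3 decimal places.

5.094

Union bound over the 22 events: Pr(max_{1 ≤ j ≤ 22} (X̄_j − μ_j) ≥ 0.033) ≤ 22·exp(−2nε²) = 22 exp(−2·2339·0.033²).
So c = 2·2339·0.033² = 5.0943.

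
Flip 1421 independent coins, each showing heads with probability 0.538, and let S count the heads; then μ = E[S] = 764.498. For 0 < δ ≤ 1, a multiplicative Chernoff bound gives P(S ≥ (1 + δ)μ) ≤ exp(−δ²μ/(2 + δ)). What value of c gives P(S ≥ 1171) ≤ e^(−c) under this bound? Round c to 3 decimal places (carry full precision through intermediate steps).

Write 1171 = (1 + δ)μ, so δ = 1171/764.498 − 1 = 0.5317241…
Then the exponent is δ²μ/(2 + δ) = (1171 − μ)² / (μ·(2 + δ)) = 85.375379.

85.375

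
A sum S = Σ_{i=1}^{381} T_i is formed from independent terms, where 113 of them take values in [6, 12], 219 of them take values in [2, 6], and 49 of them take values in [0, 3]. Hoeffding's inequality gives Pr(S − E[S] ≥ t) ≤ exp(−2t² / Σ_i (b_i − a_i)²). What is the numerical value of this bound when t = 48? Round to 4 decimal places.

Σ(b_i − a_i)² = 113·6² + 219·4² + 49·3² = 8013.
Exponent = 2·48² / 8013 = 0.57507.
Bound = exp(−0.57507) = 0.56267.

0.5627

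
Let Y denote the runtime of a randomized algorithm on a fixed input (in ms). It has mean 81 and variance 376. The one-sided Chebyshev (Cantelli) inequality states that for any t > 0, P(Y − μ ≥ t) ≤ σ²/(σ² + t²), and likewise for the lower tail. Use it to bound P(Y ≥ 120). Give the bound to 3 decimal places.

Here σ² = 376 and t = 39, so σ² + t² = 1897.
Cantelli's bound: 376/1897 = 0.1982.

0.198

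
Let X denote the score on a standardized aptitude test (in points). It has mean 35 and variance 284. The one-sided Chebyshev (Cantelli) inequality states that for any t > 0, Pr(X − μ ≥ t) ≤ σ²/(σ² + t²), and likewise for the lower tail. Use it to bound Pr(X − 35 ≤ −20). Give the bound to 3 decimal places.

Here σ² = 284 and t = 20, so σ² + t² = 684.
Cantelli's bound: 284/684 = 0.4152.

0.415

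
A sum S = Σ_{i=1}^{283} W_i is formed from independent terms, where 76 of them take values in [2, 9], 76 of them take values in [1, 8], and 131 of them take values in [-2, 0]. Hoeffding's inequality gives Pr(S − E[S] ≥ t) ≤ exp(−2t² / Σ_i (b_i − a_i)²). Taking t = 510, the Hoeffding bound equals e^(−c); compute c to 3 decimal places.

Σ(b_i − a_i)² = 76·7² + 76·7² + 131·2² = 7972.
c = 2t² / 7972 = 2·510² / 7972 = 65.2534.

65.253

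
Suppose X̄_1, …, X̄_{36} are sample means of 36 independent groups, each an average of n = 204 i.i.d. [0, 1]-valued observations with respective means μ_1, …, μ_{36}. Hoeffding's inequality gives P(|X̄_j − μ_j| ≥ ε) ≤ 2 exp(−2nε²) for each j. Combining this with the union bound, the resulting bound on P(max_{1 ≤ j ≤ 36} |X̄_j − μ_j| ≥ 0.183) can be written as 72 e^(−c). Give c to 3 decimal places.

13.664

Union bound over the 36 events: P(max_{1 ≤ j ≤ 36} |X̄_j − μ_j| ≥ 0.183) ≤ 36·2·exp(−2nε²) = 72 exp(−2·204·0.183²).
So c = 2·204·0.183² = 13.6635.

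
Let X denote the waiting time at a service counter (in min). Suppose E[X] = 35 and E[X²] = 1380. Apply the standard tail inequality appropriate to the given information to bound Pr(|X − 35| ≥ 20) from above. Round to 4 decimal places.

0.3875

The first two moments determine the variance, so Chebyshev's inequality is the sharpest standard bound available.
Var(X) = E[X²] − (E[X])² = 1380 − 1225 = 155.
Chebyshev's inequality: Pr(|X − μ| ≥ t) ≤ Var(X)/t² = 155/400 = 0.3875.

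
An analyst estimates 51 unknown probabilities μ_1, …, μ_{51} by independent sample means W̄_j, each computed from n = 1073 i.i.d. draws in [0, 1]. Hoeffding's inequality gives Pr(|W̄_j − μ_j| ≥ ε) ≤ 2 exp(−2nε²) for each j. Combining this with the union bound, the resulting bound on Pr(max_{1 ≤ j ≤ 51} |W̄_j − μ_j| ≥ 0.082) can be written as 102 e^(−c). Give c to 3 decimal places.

Union bound over the 51 events: Pr(max_{1 ≤ j ≤ 51} |W̄_j − μ_j| ≥ 0.082) ≤ 51·2·exp(−2nε²) = 102 exp(−2·1073·0.082²).
So c = 2·1073·0.082² = 14.4297.

14.430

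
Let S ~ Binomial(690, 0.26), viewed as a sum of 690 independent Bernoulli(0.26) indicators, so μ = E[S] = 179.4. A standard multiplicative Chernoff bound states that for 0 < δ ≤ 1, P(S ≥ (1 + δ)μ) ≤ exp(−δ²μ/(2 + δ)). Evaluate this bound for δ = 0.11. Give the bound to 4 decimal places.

0.3574

Exponent = δ²μ/(2 + δ) = 0.11²·179.4/2.11 = 1.0288.
Bound = exp(−1.0288) = 0.35744.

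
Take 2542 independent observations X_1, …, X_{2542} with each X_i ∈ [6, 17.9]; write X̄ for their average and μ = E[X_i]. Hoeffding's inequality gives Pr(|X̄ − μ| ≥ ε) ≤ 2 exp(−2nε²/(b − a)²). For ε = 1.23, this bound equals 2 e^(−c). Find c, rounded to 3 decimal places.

54.315

c = 2nε²/(b − a)² = 2·2542·1.23² / 11.9² = 54.3153.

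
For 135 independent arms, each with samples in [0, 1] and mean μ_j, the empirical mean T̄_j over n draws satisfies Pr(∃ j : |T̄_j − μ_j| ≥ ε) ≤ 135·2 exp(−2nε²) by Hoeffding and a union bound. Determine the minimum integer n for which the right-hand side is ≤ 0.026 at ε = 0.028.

5899

Need 2·135·exp(−2nε²) ≤ 0.026, i.e. exp(−2nε²) ≤ 0.026/270.
So 2nε² ≥ ln(270/0.026) = 9.248081.
Hence n ≥ 9.248081/(2·0.028²) = 5898.011.
The smallest integer n is 5899.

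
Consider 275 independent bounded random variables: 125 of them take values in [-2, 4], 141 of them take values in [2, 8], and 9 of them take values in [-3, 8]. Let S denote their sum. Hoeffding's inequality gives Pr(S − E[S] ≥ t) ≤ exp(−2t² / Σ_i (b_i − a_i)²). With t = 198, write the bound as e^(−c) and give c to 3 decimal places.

Σ(b_i − a_i)² = 125·6² + 141·6² + 9·11² = 10665.
c = 2t² / 10665 = 2·198² / 10665 = 7.3519.

7.352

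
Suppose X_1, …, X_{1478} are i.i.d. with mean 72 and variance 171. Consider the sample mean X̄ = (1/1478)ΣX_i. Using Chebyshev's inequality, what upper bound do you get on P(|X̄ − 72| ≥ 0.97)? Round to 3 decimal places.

0.123

Var(X̄) = Var(X_i)/n = 171/1478 = 0.1157.
Chebyshev: P(|X̄ − 72| ≥ 0.97) ≤ Var(X̄)/(0.97)² = 171/(1478·0.97²) = 0.1230.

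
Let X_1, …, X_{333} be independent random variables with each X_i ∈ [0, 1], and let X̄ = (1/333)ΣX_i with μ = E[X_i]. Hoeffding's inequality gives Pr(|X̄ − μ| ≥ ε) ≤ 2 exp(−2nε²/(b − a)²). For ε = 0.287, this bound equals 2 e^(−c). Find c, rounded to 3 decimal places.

c = 2nε²/(b − a)² = 2·333·0.287² / 1² = 54.8578.

54.858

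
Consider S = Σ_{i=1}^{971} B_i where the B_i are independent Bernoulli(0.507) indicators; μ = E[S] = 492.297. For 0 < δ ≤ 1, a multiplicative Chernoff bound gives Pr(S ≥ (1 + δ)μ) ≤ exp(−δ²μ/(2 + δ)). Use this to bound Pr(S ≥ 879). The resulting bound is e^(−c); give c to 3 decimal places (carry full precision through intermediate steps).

109.049

Write 879 = (1 + δ)μ, so δ = 879/492.297 − 1 = 0.7855075…
Then the exponent is δ²μ/(2 + δ) = (879 − μ)² / (μ·(2 + δ)) = 109.049469.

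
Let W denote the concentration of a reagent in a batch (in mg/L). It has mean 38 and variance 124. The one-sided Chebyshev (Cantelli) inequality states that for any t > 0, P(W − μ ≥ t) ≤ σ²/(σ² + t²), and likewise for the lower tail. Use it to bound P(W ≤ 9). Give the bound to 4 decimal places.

Here σ² = 124 and t = 29, so σ² + t² = 965.
Cantelli's bound: 124/965 = 0.1285.

0.1285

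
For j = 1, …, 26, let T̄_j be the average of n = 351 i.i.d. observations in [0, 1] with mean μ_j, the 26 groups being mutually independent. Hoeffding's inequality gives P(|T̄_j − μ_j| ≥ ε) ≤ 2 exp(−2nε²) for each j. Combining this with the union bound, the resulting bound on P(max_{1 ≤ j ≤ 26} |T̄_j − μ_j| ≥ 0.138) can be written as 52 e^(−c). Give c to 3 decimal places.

13.369

Union bound over the 26 events: P(max_{1 ≤ j ≤ 26} |T̄_j − μ_j| ≥ 0.138) ≤ 26·2·exp(−2nε²) = 52 exp(−2·351·0.138²).
So c = 2·351·0.138² = 13.3689.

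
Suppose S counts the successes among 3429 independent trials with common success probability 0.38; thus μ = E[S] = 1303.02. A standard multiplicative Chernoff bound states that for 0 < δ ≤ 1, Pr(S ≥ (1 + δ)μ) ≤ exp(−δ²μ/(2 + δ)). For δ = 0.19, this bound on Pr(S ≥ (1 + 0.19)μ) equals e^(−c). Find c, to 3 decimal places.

21.479

c = δ²μ/(2 + δ) = 0.19²·1303.02/(2 + 0.19) = 21.4790.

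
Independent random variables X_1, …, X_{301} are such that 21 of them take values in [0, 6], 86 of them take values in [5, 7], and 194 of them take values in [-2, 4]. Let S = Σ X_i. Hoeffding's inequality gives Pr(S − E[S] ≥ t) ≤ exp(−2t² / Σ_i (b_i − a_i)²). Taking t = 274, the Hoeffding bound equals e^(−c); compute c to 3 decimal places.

Σ(b_i − a_i)² = 21·6² + 86·2² + 194·6² = 8084.
c = 2t² / 8084 = 2·274² / 8084 = 18.5740.

18.574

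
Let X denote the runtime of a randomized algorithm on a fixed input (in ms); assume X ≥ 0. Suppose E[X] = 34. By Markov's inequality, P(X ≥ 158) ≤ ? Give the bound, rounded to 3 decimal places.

Markov's inequality: for a non-negative random variable, P(X ≥ a) ≤ E[X]/a.
Here E[X] = 34 and a = 158, so the bound is 34/158 = 0.2152.

0.215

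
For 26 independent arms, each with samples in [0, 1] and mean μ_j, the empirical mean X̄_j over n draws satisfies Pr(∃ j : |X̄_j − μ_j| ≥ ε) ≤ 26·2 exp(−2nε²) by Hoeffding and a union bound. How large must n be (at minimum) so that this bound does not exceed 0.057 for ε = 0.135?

Need 2·26·exp(−2nε²) ≤ 0.057, i.e. exp(−2nε²) ≤ 0.057/52.
So 2nε² ≥ ln(52/0.057) = 6.815948.
Hence n ≥ 6.815948/(2·0.135²) = 186.994.
The smallest integer n is 187.

187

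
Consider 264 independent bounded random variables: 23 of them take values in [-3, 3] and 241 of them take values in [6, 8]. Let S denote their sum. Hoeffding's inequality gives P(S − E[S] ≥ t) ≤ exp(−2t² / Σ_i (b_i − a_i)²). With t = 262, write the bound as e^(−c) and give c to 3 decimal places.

76.612

Σ(b_i − a_i)² = 23·6² + 241·2² = 1792.
c = 2t² / 1792 = 2·262² / 1792 = 76.6116.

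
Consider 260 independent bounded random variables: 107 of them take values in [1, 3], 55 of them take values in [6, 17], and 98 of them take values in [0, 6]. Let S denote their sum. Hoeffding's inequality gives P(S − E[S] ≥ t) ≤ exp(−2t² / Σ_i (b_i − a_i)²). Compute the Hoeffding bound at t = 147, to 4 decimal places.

0.0170

Σ(b_i − a_i)² = 107·2² + 55·11² + 98·6² = 10611.
Exponent = 2·147² / 10611 = 4.07294.
Bound = exp(−4.07294) = 0.01703.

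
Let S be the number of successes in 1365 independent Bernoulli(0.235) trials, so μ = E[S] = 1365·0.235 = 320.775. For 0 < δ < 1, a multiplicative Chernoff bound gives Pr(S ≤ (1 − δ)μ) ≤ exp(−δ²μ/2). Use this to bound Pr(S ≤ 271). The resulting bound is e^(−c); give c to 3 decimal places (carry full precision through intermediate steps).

3.862

Write 271 = (1 − δ)μ, so δ = 1 − 271/320.775 = 0.1551711…
Then the exponent is δ²μ/2 = (μ − 271)²/(2μ) = 3.861820.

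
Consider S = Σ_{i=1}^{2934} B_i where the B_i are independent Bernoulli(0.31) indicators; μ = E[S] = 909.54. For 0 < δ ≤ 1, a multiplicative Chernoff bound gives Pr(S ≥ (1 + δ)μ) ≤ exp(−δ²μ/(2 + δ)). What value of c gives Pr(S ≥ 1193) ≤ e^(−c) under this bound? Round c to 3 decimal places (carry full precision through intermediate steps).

Write 1193 = (1 + δ)μ, so δ = 1193/909.54 − 1 = 0.311652…
Then the exponent is δ²μ/(2 + δ) = (1193 − μ)² / (μ·(2 + δ)) = 38.215478.

38.215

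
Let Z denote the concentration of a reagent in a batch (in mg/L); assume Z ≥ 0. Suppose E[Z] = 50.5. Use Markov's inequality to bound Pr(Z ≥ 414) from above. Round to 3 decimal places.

0.122

Markov's inequality: for a non-negative random variable, Pr(Z ≥ a) ≤ E[Z]/a.
Here E[Z] = 50.5 and a = 414, so the bound is 50.5/414 = 0.1220.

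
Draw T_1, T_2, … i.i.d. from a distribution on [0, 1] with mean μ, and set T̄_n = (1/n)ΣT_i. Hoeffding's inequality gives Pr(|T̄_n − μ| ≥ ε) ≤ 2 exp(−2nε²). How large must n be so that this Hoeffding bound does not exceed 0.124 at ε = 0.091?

168

Require 2·exp(−2nε²) ≤ 0.124, i.e. 2nε² ≥ ln(2/0.124) = 2.780621.
So n ≥ 2.780621 / (2·0.091²) = 167.892.
The smallest integer n is 168.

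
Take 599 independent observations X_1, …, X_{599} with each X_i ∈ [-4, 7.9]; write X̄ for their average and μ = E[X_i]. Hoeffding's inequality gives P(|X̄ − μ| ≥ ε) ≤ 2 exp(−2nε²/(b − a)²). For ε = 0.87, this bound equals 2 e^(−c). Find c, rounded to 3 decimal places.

6.403

c = 2nε²/(b − a)² = 2·599·0.87² / 11.9² = 6.4033.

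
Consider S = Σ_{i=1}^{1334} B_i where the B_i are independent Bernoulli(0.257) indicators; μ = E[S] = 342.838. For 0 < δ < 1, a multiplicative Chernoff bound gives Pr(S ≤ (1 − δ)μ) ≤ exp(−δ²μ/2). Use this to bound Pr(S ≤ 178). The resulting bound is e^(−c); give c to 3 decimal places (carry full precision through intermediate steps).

39.627

Write 178 = (1 − δ)μ, so δ = 1 − 178/342.838 = 0.4808043…
Then the exponent is δ²μ/2 = (μ − 178)²/(2μ) = 39.627413.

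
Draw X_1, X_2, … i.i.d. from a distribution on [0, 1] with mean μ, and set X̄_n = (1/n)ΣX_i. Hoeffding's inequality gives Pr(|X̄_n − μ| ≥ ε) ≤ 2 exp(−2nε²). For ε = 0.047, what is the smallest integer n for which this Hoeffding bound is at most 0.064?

Require 2·exp(−2nε²) ≤ 0.064, i.e. 2nε² ≥ ln(2/0.064) = 3.442019.
So n ≥ 3.442019 / (2·0.047²) = 779.090.
The smallest integer n is 780.

780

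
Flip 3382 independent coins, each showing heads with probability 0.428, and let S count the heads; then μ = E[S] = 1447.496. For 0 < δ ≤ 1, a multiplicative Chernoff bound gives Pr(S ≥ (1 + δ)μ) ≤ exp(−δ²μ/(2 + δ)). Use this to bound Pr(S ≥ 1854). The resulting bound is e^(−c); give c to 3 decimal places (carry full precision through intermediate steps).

Write 1854 = (1 + δ)μ, so δ = 1854/1447.496 − 1 = 0.2808326…
Then the exponent is δ²μ/(2 + δ) = (1854 − μ)² / (μ·(2 + δ)) = 50.051704.

50.052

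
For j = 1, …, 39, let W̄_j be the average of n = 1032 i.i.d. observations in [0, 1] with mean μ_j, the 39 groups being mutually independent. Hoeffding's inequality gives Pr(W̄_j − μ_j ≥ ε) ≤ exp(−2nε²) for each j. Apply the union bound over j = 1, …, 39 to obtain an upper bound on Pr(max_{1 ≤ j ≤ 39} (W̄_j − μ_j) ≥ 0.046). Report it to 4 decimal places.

0.4947

Per-experiment Hoeffding bound: exp(−2·1032·0.046²) = exp(−4.36742) = 0.012684.
Union bound over 39 events: 39·0.012684 = 0.49467.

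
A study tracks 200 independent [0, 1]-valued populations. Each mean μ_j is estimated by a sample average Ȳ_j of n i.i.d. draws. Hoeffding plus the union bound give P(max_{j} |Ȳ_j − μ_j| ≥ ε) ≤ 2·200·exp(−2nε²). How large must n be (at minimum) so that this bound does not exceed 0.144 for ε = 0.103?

374

Need 2·200·exp(−2nε²) ≤ 0.144, i.e. exp(−2nε²) ≤ 0.144/400.
So 2nε² ≥ ln(400/0.144) = 7.929407.
Hence n ≥ 7.929407/(2·0.103²) = 373.711.
The smallest integer n is 374.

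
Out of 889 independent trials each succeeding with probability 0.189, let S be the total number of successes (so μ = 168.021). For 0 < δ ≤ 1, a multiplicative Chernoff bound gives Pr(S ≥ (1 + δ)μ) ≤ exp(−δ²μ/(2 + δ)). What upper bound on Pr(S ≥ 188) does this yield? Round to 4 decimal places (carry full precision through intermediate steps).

Write 188 = (1 + δ)μ, so δ = 188/168.021 − 1 = 0.1189078…
Then the exponent is δ²μ/(2 + δ) = (188 − μ)² / (μ·(2 + δ)) = 1.121171.
Bound = exp(−1.121171) = 0.32590.

0.3259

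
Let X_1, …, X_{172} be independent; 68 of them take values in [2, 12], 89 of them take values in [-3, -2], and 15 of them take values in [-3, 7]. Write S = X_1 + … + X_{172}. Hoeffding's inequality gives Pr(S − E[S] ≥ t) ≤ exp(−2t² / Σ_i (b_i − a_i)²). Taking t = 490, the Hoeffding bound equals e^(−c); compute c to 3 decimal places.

57.242

Σ(b_i − a_i)² = 68·10² + 89·1² + 15·10² = 8389.
c = 2t² / 8389 = 2·490² / 8389 = 57.2416.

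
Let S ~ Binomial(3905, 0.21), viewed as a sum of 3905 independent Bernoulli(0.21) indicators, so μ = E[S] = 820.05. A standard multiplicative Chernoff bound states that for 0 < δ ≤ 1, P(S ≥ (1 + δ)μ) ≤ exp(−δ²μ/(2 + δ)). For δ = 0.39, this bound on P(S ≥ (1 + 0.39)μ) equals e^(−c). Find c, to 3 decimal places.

c = δ²μ/(2 + δ) = 0.39²·820.05/(2 + 0.39) = 52.1881.

52.188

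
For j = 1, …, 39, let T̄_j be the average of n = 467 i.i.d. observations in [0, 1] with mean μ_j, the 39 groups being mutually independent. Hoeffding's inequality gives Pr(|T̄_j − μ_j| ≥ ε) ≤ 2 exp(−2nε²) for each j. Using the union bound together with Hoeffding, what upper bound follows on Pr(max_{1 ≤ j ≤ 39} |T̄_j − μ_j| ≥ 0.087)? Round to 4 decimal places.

0.0664

Per-experiment Hoeffding bound: 2·exp(−2·467·0.087²) = 2·exp(−7.06945) = 0.0017014.
Union bound over 39 events: 39·0.0017014 = 0.06635.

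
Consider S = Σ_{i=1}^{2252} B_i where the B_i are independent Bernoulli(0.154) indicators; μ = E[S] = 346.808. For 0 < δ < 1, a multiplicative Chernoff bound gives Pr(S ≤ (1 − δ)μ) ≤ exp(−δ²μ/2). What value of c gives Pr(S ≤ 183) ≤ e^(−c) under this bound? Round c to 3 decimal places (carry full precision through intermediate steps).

38.686

Write 183 = (1 − δ)μ, so δ = 1 − 183/346.808 = 0.4723305…
Then the exponent is δ²μ/2 = (μ − 183)²/(2μ) = 38.685758.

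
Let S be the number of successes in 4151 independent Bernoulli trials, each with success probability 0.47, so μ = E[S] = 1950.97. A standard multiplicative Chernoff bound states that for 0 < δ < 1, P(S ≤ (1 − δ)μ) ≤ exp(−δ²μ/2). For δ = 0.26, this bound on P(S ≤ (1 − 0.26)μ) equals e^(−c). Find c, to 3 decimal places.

c = δ²μ/2 = 0.26²·1950.97/2 = 65.9428.

65.943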